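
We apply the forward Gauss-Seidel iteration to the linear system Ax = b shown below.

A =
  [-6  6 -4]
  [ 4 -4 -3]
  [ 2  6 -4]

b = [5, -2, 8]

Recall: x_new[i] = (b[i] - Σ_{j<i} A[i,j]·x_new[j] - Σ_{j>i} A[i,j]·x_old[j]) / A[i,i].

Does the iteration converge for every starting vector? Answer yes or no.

no

Write A = D+L+U with D = diag(-6, -4, -4).
GS T = -(D+L)⁻¹U: row 0 first, T[0,2] = -(-4)/(-6) = -0.6667; later rows by forward substitution.
  T[0,:] = [+0.0000 +1.0000 -0.6667]
  T[1,:] = [+0.0000 +1.0000 -1.4167]
  T[2,:] = [+0.0000 +2.0000 -2.4583]
|roots of det(T-λI)|: 1.1250, 0.3333, 0.0000.
ρ(T) = max|λ| = 1.1250; 1.1250 > 1: divergent.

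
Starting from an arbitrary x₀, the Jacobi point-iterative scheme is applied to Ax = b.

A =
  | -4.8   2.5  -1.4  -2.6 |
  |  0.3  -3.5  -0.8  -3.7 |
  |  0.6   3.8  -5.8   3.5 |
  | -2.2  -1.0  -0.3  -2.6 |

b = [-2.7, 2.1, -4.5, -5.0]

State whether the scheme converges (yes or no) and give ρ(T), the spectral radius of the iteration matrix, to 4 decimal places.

Split A = D + L + U, D = diag(-4.8, -3.5, -5.8, -2.6).
Jacobi T = -D⁻¹(L+U): T[2,1] = -(3.8)/(-5.8) = +0.6552; T[2,2] = 0.
  T[0,:] = [+0.0000 +0.5208 -0.2917 -0.5417]
  T[1,:] = [+0.0857 +0.0000 -0.2286 -1.0571]
  T[2,:] = [+0.1034 +0.6552 +0.0000 +0.6034]
  T[3,:] = [-0.8462 -0.3846 -0.1154 +0.0000]
|λ(T)| sorted: 1.1403, 0.8146, 0.8146, 0.0201.
spectral radius ρ = 1.1403; 1.1403 > 1: divergent.

no, ρ = 1.1403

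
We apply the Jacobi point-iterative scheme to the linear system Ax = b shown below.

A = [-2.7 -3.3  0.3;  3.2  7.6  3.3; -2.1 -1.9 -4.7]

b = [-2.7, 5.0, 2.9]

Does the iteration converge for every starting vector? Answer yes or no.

Diagonal D = diag(-2.7, 7.6, -4.7); L, U strict lower/upper.
T_J = -D⁻¹(L+U): T[0,1] = -(-3.3)/(-2.7) = -1.2222; T[0,0] = 0.
  T[0,:] = [+0.0000, -1.2222, +0.1111]
  T[1,:] = [-0.4211, +0.0000, -0.4342]
  T[2,:] = [-0.4468, -0.4043, +0.0000]
eigenvalue magnitudes: 0.9348, 0.4831, 0.4831.
ρ = 0.9348; 0.9348 < 1, so it converges for any x₀.

yes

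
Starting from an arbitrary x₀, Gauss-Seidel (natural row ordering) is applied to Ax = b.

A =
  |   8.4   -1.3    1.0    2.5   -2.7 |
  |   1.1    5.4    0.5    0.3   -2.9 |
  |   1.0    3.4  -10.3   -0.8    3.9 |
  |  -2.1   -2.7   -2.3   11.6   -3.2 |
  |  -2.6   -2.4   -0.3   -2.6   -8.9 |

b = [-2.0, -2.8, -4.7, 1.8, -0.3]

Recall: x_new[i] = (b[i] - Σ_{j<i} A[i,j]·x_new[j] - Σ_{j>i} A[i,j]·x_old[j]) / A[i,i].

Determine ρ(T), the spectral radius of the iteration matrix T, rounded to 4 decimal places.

0.5742

Split A = D + L + U, D = diag(8.4, 5.4, -10.3, 11.6, -8.9).
GS T = -(D+L)⁻¹U: row 0 first, T[0,1] = -(-1.3)/(8.4) = +0.1548; later rows by forward substitution.
  T[0,:] = [+0.0000 +0.1548 -0.1190 -0.2976 +0.3214]
  T[1,:] = [+0.0000 -0.0315 -0.0683 +0.0051 +0.4716]
  T[2,:] = [+0.0000 +0.0046 -0.0341 -0.1049 +0.5655]
  T[3,:] = [+0.0000 +0.0216 -0.0442 -0.0735 +0.5559]
  T[4,:] = [+0.0000 -0.0432 +0.0673 +0.1106 -0.4025]
|roots of det(T-λI)|: 0.5742, 0.0604, 0.0509, 0.0509, 0.0000.
ρ = 0.5742; 0.5742 < 1 ⇒ converges.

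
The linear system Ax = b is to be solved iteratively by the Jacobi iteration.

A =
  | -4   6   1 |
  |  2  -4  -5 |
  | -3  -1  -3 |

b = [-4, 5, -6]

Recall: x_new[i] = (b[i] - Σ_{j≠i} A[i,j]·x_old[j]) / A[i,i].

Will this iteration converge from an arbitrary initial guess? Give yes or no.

no

Split A = D + L + U, D = diag(-4, -4, -3).
T_J = -D⁻¹(L+U): T[2,1] = -(-1)/(-3) = -0.3333; T[2,2] = 0.
  T[0,:] = [+0.0000, +1.5000, +0.2500]
  T[1,:] = [+0.5000, +0.0000, -1.2500]
  T[2,:] = [-1.0000, -0.3333, +0.0000]
|λ(T)| sorted: 1.4708, 1.1165, 1.1165.
ρ = 1.4708; 1.4708 > 1 ⇒ diverges.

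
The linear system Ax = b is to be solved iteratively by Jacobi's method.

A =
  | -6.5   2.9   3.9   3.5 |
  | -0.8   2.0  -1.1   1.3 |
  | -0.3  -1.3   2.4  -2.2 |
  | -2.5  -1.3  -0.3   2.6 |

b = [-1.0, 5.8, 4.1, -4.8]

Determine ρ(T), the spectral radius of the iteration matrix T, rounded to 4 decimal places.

1.2089

Write A = D+L+U with D = diag(-6.5, 2, 2.4, 2.6).
Jacobi T = -D⁻¹(L+U): T[2,3] = -(-2.2)/(2.4) = +0.9167; T[2,2] = 0.
  T[0,:] = [+0.0000  +0.4462  +0.6000  +0.5385]
  T[1,:] = [+0.4000  +0.0000  +0.5500  -0.6500]
  T[2,:] = [+0.1250  +0.5417  +0.0000  +0.9167]
  T[3,:] = [+0.9615  +0.5000  +0.1154  +0.0000]
|roots of det(T-λI)|: 1.2089, 0.7798, 0.7798, 0.0030.
spectral radius ρ = 1.2089; 1.2089 > 1 ⇒ diverges.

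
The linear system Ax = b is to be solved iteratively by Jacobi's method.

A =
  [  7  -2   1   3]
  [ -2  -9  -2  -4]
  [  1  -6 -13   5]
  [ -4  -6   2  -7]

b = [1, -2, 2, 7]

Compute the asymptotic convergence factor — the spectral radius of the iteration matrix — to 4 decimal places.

0.9380

Split A = D + L + U, D = diag(7, -9, -13, -7).
T_J = -D⁻¹(L+U): T[3,1] = -(-6)/(-7) = -0.8571; T[3,3] = 0.
  T[0,:] = [+0.0000  +0.2857  -0.1429  -0.4286]
  T[1,:] = [-0.2222  +0.0000  -0.2222  -0.4444]
  T[2,:] = [+0.0769  -0.4615  +0.0000  +0.3846]
  T[3,:] = [-0.5714  -0.8571  +0.2857  +0.0000]
|eigenvalues of T|: 0.9380, 0.7558, 0.2642, 0.0820.
ρ = 0.9380; 0.9380 < 1, so it converges for any x₀.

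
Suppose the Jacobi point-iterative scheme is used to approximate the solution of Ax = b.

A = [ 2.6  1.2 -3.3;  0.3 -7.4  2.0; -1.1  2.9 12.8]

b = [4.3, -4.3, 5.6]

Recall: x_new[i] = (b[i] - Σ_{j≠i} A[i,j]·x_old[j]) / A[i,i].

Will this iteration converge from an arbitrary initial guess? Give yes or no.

Write A = D+L+U with D = diag(2.6, -7.4, 12.8).
Jacobi T = -D⁻¹(L+U): T[2,0] = -(-1.1)/(12.8) = +0.0859; T[2,2] = 0.
  T[0,:] = [+0.0000, -0.4615, +1.2692]
  T[1,:] = [+0.0405, +0.0000, +0.2703]
  T[2,:] = [+0.0859, -0.2266, +0.0000]
moduli |λ_i(T)| = 0.3161, 0.2661, 0.2661.
ρ(T) = max|λ| = 0.3161; 0.3161 < 1 ⇒ converges.

yes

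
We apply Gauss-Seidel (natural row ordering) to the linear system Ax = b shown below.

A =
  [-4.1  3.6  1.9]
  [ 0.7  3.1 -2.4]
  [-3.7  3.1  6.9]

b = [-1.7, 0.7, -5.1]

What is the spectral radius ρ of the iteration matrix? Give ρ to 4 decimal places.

A = D + L + U where D = diag(-4.1, 3.1, 6.9).
T_GS = -(D+L)⁻¹U: row 0 first, T[0,2] = -(1.9)/(-4.1) = +0.4634; later rows by forward substitution.
  T[0,:] = [+0.0000 +0.8780 +0.4634]
  T[1,:] = [+0.0000 -0.1983 +0.6696]
  T[2,:] = [+0.0000 +0.5599 -0.0523]
moduli |λ_i(T)| = 0.7419, 0.4913, 0.0000.
ρ = 0.7419; 0.7419 < 1, so it converges for any x₀.

0.7419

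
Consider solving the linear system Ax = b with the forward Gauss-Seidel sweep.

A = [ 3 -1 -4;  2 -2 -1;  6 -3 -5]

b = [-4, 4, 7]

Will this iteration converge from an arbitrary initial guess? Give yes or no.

no

Split A = D + L + U, D = diag(3, -2, -5).
Gauss-Seidel: T = -(D+L)⁻¹U, row 0 first, T[0,2] = -(-4)/(3) = +1.3333; later rows by forward substitution.
  T[0,:] = [+0.0000  +0.3333  +1.3333]
  T[1,:] = [+0.0000  +0.3333  +0.8333]
  T[2,:] = [+0.0000  +0.2000  +1.1000]
|roots of det(T-λI)|: 1.2767, 0.1567, 0.0000.
ρ(T) = max|λ| = 1.2767; 1.2767 > 1 ⇒ diverges.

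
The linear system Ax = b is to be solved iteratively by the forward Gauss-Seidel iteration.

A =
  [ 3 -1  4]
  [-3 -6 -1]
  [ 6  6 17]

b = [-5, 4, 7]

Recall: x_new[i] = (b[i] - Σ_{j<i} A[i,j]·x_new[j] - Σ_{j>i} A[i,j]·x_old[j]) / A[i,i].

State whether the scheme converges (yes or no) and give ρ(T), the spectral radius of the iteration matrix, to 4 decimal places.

Write A = D+L+U with D = diag(3, -6, 17).
Gauss-Seidel: T = -(D+L)⁻¹U, row 0 first, T[0,2] = -(4)/(3) = -1.3333; later rows by forward substitution.
  T[0,:] = [+0.0000  +0.3333  -1.3333]
  T[1,:] = [+0.0000  -0.1667  +0.5000]
  T[2,:] = [+0.0000  -0.0588  +0.2941]
|roots of det(T-λI)|: 0.2176, 0.0901, 0.0000.
ρ(T) = max|λ| = 0.2176; 0.2176 < 1 ⇒ converges.

yes, ρ = 0.2176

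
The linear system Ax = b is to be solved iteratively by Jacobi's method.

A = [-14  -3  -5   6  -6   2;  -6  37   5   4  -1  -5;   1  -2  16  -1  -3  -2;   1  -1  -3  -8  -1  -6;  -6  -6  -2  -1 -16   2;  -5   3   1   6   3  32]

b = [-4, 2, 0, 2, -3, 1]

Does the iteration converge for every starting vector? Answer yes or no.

yes

Write A = D+L+U with D = diag(-14, 37, 16, -8, -16, 32).
Jacobi: T = -D⁻¹(L+U), T[4,5] = -(2)/(-16) = +0.1250; T[4,4] = 0.
  T[0,:] = [+0.0000  -0.2143  -0.3571  +0.4286  -0.4286  +0.1429]
  T[1,:] = [+0.1622  +0.0000  -0.1351  -0.1081  +0.0270  +0.1351]
  T[2,:] = [-0.0625  +0.1250  +0.0000  +0.0625  +0.1875  +0.1250]
  T[3,:] = [+0.1250  -0.1250  -0.3750  +0.0000  -0.1250  -0.7500]
  T[4,:] = [-0.3750  -0.3750  -0.1250  -0.0625  +0.0000  +0.1250]
  T[5,:] = [+0.1562  -0.0938  -0.0312  -0.1875  -0.0938  +0.0000]
eigenvalue magnitudes: 0.5644, 0.4459, 0.4459, 0.3457, 0.3457, 0.0044.
spectral radius ρ = 0.5644; 0.5644 < 1 ⇒ converges.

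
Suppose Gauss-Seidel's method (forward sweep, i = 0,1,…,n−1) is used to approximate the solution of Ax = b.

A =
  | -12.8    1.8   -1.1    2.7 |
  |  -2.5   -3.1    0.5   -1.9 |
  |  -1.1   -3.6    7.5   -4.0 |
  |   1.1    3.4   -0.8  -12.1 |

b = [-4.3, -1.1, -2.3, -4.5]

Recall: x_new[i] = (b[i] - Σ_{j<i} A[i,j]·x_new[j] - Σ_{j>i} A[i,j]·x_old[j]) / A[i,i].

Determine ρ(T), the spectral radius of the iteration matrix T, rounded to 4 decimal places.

A = D + L + U where D = diag(-12.8, -3.1, 7.5, -12.1).
Gauss-Seidel: T = -(D+L)⁻¹U, row 0 first, T[0,3] = -(2.7)/(-12.8) = +0.2109; later rows by forward substitution.
  T[0,:] = [+0.0000 +0.1406 -0.0859 +0.2109]
  T[1,:] = [+0.0000 -0.1134 +0.2306 -0.7830]
  T[2,:] = [+0.0000 -0.0338 +0.0981 +0.1884]
  T[3,:] = [+0.0000 -0.0168 +0.0505 -0.2133]
|λ(T)| sorted: 0.2934, 0.1017, 0.0369, 0.0000.
ρ(T) = max|λ| = 0.2934; 0.2934 < 1 ⇒ converges.

0.2934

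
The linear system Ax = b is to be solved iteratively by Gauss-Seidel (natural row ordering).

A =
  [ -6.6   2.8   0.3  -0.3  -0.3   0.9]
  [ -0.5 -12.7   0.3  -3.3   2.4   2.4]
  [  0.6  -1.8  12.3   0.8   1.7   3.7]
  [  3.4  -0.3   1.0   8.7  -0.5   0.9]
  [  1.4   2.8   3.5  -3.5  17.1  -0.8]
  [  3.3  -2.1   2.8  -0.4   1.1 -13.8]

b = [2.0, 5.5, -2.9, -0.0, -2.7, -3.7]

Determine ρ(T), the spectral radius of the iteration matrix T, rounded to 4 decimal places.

Write A = D+L+U with D = diag(-6.6, -12.7, 12.3, 8.7, 17.1, -13.8).
Gauss-Seidel: T = -(D+L)⁻¹U, row 0 first, T[0,1] = -(2.8)/(-6.6) = +0.4242; later rows by forward substitution.
  T[0,:] = [+0.0000, +0.4242, +0.0455, -0.0455, -0.0455, +0.1364]
  T[1,:] = [+0.0000, -0.0167, +0.0218, -0.2581, +0.1908, +0.1836]
  T[2,:] = [+0.0000, -0.0231, +0.0010, -0.1006, -0.1081, -0.2806]
  T[3,:] = [+0.0000, -0.1637, -0.0171, +0.0204, +0.0942, -0.1182]
  T[4,:] = [+0.0000, -0.0608, -0.0110, +0.0707, +0.0139, +0.0388]
  T[5,:] = [+0.0000, +0.0992, +0.0074, +0.0130, -0.0635, -0.0457]
|eigenvalues of T|: 0.2521, 0.1525, 0.1525, 0.0226, 0.0032, 0.0000.
spectral radius ρ = 0.2521; 0.2521 < 1, so it converges for any x₀.

0.2521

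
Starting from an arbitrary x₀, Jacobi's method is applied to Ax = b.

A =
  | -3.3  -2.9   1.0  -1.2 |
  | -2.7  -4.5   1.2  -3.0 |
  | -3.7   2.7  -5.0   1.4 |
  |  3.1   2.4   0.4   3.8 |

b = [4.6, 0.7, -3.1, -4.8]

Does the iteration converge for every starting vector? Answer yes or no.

Split A = D + L + U, D = diag(-3.3, -4.5, -5, 3.8).
T_J = -D⁻¹(L+U): T[2,3] = -(1.4)/(-5) = +0.2800; T[2,2] = 0.
  T[0,:] = [+0.0000 -0.8788 +0.3030 -0.3636]
  T[1,:] = [-0.6000 +0.0000 +0.2667 -0.6667]
  T[2,:] = [-0.7400 +0.5400 +0.0000 +0.2800]
  T[3,:] = [-0.8158 -0.6316 -0.1053 +0.0000]
|roots of det(T-λI)|: 1.3247, 0.8301, 0.4572, 0.4572.
ρ = 1.3247; 1.3247 > 1: divergent.

no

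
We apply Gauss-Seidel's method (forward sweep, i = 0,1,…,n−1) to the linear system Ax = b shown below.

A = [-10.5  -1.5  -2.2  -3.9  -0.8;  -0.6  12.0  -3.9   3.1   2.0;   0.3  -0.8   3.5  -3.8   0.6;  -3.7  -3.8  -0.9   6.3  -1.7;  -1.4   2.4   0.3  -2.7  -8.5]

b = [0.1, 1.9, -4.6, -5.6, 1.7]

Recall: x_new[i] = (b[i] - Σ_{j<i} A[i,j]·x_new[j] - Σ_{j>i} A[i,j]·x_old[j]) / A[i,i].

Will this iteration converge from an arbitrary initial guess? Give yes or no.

yes

Diagonal D = diag(-10.5, 12, 3.5, 6.3, -8.5); L, U strict lower/upper.
Gauss-Seidel: T = -(D+L)⁻¹U, row 0 first, T[0,1] = -(-1.5)/(-10.5) = -0.1429; later rows by forward substitution.
  T[0,:] = [+0.0000 -0.1429 -0.2095 -0.3714 -0.0762]
  T[1,:] = [+0.0000 -0.0071 +0.3145 -0.2769 -0.1705]
  T[2,:] = [+0.0000 +0.0106 +0.0899 +1.0543 -0.2039]
  T[3,:] = [+0.0000 -0.0867 +0.0795 -0.2346 +0.0931]
  T[4,:] = [+0.0000 +0.0494 +0.1012 +0.0947 -0.0724]
eigenvalue magnitudes: 0.5162, 0.1716, 0.1716, 0.1473, 0.0000.
ρ(T) = max|λ| = 0.5162; 0.5162 < 1, so it converges for any x₀.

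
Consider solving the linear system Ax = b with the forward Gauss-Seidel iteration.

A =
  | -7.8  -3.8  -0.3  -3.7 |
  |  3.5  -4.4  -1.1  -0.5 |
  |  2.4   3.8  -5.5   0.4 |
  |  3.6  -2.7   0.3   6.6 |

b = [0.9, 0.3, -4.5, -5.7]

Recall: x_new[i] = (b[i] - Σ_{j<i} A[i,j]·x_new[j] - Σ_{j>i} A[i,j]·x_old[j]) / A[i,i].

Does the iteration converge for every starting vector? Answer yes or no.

yes

Write A = D+L+U with D = diag(-7.8, -4.4, -5.5, 6.6).
T_GS = -(D+L)⁻¹U: row 0 first, T[0,2] = -(-0.3)/(-7.8) = -0.0385; later rows by forward substitution.
  T[0,:] = [+0.0000, -0.4872, -0.0385, -0.4744]
  T[1,:] = [+0.0000, -0.3875, -0.2806, -0.4910]
  T[2,:] = [+0.0000, -0.4803, -0.2106, -0.4735]
  T[3,:] = [+0.0000, +0.1290, -0.0842, +0.0794]
eigenvalue magnitudes: 0.6491, 0.0863, 0.0863, 0.0000.
ρ = 0.6491; 0.6491 < 1 ⇒ converges.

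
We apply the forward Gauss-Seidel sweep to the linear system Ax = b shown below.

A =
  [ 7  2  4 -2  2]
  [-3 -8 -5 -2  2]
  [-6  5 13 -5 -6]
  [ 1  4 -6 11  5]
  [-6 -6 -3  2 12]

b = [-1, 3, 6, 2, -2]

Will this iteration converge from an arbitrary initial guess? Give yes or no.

Split A = D + L + U, D = diag(7, -8, 13, 11, 12).
GS T = -(D+L)⁻¹U: row 0 first, T[0,3] = -(-2)/(7) = +0.2857; later rows by forward substitution.
  T[0,:] = [+0.0000, -0.2857, -0.5714, +0.2857, -0.2857]
  T[1,:] = [+0.0000, +0.1071, -0.4107, -0.3571, +0.3571]
  T[2,:] = [+0.0000, -0.1731, -0.1058, +0.6538, +0.1923]
  T[3,:] = [+0.0000, -0.1074, +0.1436, +0.4605, -0.4535]
  T[4,:] = [+0.0000, -0.1147, -0.5414, +0.0510, +0.1594]
moduli |λ_i(T)| = 0.8589, 0.5039, 0.5039, 0.0716, 0.0000.
spectral radius ρ = 0.8589; 0.8589 < 1, so it converges for any x₀.

yes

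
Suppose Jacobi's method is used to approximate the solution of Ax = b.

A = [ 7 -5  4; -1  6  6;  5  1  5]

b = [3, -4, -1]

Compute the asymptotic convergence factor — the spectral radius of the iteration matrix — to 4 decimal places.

1.2211

A = D + L + U where D = diag(7, 6, 5).
Jacobi T = -D⁻¹(L+U): T[1,0] = -(-1)/(6) = +0.1667; T[1,1] = 0.
  T[0,:] = [+0.0000, +0.7143, -0.5714]
  T[1,:] = [+0.1667, +0.0000, -1.0000]
  T[2,:] = [-1.0000, -0.2000, +0.0000]
eigenvalue magnitudes: 1.2211, 0.7750, 0.7750.
ρ(T) = max|λ| = 1.2211; 1.2211 > 1: divergent.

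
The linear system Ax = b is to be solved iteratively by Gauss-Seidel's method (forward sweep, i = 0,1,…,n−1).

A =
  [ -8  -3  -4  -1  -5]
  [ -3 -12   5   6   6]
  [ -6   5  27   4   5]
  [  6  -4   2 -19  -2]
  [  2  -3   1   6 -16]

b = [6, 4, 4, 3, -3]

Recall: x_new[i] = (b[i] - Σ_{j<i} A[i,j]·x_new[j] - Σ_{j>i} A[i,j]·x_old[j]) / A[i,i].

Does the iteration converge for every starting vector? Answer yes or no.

Write A = D+L+U with D = diag(-8, -12, 27, -19, -16).
T_GS = -(D+L)⁻¹U: row 0 first, T[0,2] = -(-4)/(-8) = -0.5000; later rows by forward substitution.
  T[0,:] = [+0.0000, -0.3750, -0.5000, -0.1250, -0.6250]
  T[1,:] = [+0.0000, +0.0938, +0.5417, +0.5312, +0.6562]
  T[2,:] = [+0.0000, -0.1007, -0.2114, -0.2743, -0.4456]
  T[3,:] = [+0.0000, -0.1488, -0.2942, -0.1802, -0.4877]
  T[4,:] = [+0.0000, -0.1265, -0.2876, -0.1999, -0.4119]
eigenvalue magnitudes: 0.6219, 0.2011, 0.0844, 0.0289, 0.0000.
spectral radius ρ = 0.6219; 0.6219 < 1, so it converges for any x₀.

yes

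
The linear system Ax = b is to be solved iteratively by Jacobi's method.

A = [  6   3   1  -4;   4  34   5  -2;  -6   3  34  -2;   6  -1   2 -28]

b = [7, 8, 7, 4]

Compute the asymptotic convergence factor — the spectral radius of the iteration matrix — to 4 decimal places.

0.4646

Diagonal D = diag(6, 34, 34, -28); L, U strict lower/upper.
Jacobi T = -D⁻¹(L+U): T[3,0] = -(6)/(-28) = +0.2143; T[3,3] = 0.
  T[0,:] = [+0.0000 -0.5000 -0.1667 +0.6667]
  T[1,:] = [-0.1176 +0.0000 -0.1471 +0.0588]
  T[2,:] = [+0.1765 -0.0882 +0.0000 +0.0588]
  T[3,:] = [+0.2143 -0.0357 +0.0714 +0.0000]
eigenvalue magnitudes: 0.4646, 0.3857, 0.0987, 0.0198.
ρ(T) = max|λ| = 0.4646; 0.4646 < 1: convergent.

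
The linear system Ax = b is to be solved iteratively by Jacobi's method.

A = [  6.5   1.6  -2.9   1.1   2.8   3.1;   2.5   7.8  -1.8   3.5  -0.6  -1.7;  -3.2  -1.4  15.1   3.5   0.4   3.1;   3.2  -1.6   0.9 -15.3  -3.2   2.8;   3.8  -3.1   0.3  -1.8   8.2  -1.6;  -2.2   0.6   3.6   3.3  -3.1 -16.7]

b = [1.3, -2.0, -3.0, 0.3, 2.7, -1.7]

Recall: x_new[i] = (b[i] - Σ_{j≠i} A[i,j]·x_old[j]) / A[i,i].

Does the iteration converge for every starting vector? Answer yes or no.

yes

Write A = D+L+U with D = diag(6.5, 7.8, 15.1, -15.3, 8.2, -16.7).
Jacobi: T = -D⁻¹(L+U), T[3,5] = -(2.8)/(-15.3) = +0.1830; T[3,3] = 0.
  T[0,:] = [+0.0000  -0.2462  +0.4462  -0.1692  -0.4308  -0.4769]
  T[1,:] = [-0.3205  +0.0000  +0.2308  -0.4487  +0.0769  +0.2179]
  T[2,:] = [+0.2119  +0.0927  +0.0000  -0.2318  -0.0265  -0.2053]
  T[3,:] = [+0.2092  -0.1046  +0.0588  +0.0000  -0.2092  +0.1830]
  T[4,:] = [-0.4634  +0.3780  -0.0366  +0.2195  +0.0000  +0.1951]
  T[5,:] = [-0.1317  +0.0359  +0.2156  +0.1976  -0.1856  +0.0000]
|roots of det(T-λI)|: 0.6143, 0.5022, 0.3843, 0.3843, 0.2583, 0.2583.
ρ(T) = max|λ| = 0.6143; 0.6143 < 1, so it converges for any x₀.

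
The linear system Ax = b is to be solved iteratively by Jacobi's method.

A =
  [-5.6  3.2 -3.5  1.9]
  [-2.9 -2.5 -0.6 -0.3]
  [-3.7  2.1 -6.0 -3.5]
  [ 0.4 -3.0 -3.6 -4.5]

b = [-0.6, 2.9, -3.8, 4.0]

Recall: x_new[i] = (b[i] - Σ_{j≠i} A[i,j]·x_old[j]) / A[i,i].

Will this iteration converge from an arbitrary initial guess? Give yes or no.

Split A = D + L + U, D = diag(-5.6, -2.5, -6, -4.5).
Jacobi: T = -D⁻¹(L+U), T[0,2] = -(-3.5)/(-5.6) = -0.6250; T[0,0] = 0.
  T[0,:] = [+0.0000, +0.5714, -0.6250, +0.3393]
  T[1,:] = [-1.1600, +0.0000, -0.2400, -0.1200]
  T[2,:] = [-0.6167, +0.3500, +0.0000, -0.5833]
  T[3,:] = [+0.0889, -0.6667, -0.8000, +0.0000]
moduli |λ_i(T)| = 1.1492, 0.8868, 0.8868, 0.6809.
ρ = 1.1492; 1.1492 > 1 ⇒ diverges.

no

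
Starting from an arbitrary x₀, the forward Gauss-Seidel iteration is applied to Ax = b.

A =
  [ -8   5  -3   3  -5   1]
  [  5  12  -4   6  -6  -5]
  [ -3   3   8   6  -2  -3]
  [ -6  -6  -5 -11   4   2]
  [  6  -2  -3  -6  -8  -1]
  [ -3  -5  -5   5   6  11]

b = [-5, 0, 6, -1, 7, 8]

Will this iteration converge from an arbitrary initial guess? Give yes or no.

Split A = D + L + U, D = diag(-8, 12, 8, -11, -8, 11).
Gauss-Seidel: T = -(D+L)⁻¹U, row 0 first, T[0,5] = -(1)/(-8) = +0.1250; later rows by forward substitution.
  T[0,:] = [+0.0000  +0.6250  -0.3750  +0.3750  -0.6250  +0.1250]
  T[1,:] = [+0.0000  -0.2604  +0.4896  -0.6562  +0.7604  +0.3646]
  T[2,:] = [+0.0000  +0.3320  -0.3242  -0.3633  -0.2695  +0.2852]
  T[3,:] = [+0.0000  -0.3498  +0.0849  +0.3185  +0.4123  -0.2148]
  T[4,:] = [+0.0000  +0.6717  -0.3457  +0.3426  -0.8670  -0.0682]
  T[5,:] = [+0.0000  -0.0044  +0.1229  -0.6928  +0.3382  +0.4643]
|eigenvalues of T|: 1.6380, 1.0085, 0.2232, 0.1486, 0.0354, 0.0000.
ρ = 1.6380; 1.6380 > 1: divergent.

no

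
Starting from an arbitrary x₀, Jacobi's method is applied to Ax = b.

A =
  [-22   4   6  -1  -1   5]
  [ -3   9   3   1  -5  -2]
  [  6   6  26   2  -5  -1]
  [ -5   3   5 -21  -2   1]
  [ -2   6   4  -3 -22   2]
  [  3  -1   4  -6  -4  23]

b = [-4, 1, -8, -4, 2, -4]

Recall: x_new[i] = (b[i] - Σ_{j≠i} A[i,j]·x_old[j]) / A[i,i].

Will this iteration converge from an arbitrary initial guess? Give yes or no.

yes

Write A = D+L+U with D = diag(-22, 9, 26, -21, -22, 23).
Jacobi: T = -D⁻¹(L+U), T[2,5] = -(-1)/(26) = +0.0385; T[2,2] = 0.
  T[0,:] = [+0.0000, +0.1818, +0.2727, -0.0455, -0.0455, +0.2273]
  T[1,:] = [+0.3333, +0.0000, -0.3333, -0.1111, +0.5556, +0.2222]
  T[2,:] = [-0.2308, -0.2308, +0.0000, -0.0769, +0.1923, +0.0385]
  T[3,:] = [-0.2381, +0.1429, +0.2381, +0.0000, -0.0952, +0.0476]
  T[4,:] = [-0.0909, +0.2727, +0.1818, -0.1364, +0.0000, +0.0909]
  T[5,:] = [-0.1304, +0.0435, -0.1739, +0.2609, +0.1739, +0.0000]
moduli |λ_i(T)| = 0.6140, 0.5074, 0.2650, 0.2650, 0.0522, 0.0522.
ρ = 0.6140; 0.6140 < 1 ⇒ converges.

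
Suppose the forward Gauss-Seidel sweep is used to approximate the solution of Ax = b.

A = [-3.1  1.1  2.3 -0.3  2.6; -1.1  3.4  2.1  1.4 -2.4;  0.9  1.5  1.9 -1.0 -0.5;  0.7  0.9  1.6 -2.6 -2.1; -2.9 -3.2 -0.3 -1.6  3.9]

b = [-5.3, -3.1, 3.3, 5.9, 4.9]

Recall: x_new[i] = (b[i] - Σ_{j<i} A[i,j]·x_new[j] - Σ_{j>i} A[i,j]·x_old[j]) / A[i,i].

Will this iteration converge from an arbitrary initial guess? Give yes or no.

no

Diagonal D = diag(-3.1, 3.4, 1.9, -2.6, 3.9); L, U strict lower/upper.
Gauss-Seidel: T = -(D+L)⁻¹U, row 0 first, T[0,4] = -(2.6)/(-3.1) = +0.8387; later rows by forward substitution.
  T[0,:] = [+0.0000 +0.3548 +0.7419 -0.0968 +0.8387]
  T[1,:] = [+0.0000 +0.1148 -0.3776 -0.4431 +0.9772]
  T[2,:] = [+0.0000 -0.2587 -0.0533 +0.9220 -0.9056]
  T[3,:] = [+0.0000 -0.0239 +0.0362 +0.3879 -0.8009]
  T[4,:] = [+0.0000 +0.3283 +0.2526 -0.2054 +1.0272]
moduli |λ_i(T)| = 1.3511, 0.4052, 0.3557, 0.3557, 0.0000.
ρ = 1.3511; 1.3511 > 1 ⇒ diverges.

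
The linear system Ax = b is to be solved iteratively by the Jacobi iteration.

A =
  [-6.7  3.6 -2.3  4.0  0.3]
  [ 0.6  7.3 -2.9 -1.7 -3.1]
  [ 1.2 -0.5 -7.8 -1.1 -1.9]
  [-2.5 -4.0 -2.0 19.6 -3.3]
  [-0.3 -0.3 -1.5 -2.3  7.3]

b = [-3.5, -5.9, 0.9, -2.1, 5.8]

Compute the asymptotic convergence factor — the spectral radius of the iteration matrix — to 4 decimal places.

Diagonal D = diag(-6.7, 7.3, -7.8, 19.6, 7.3); L, U strict lower/upper.
Jacobi T = -D⁻¹(L+U): T[4,3] = -(-2.3)/(7.3) = +0.3151; T[4,4] = 0.
  T[0,:] = [+0.0000 +0.5373 -0.3433 +0.5970 +0.0448]
  T[1,:] = [-0.0822 +0.0000 +0.3973 +0.2329 +0.4247]
  T[2,:] = [+0.1538 -0.0641 +0.0000 -0.1410 -0.2436]
  T[3,:] = [+0.1276 +0.2041 +0.1020 +0.0000 +0.1684]
  T[4,:] = [+0.0411 +0.0411 +0.2055 +0.3151 +0.0000]
|λ(T)| sorted: 0.5143, 0.4358, 0.4358, 0.3194, 0.0182.
spectral radius ρ = 0.5143; 0.5143 < 1 ⇒ converges.

0.5143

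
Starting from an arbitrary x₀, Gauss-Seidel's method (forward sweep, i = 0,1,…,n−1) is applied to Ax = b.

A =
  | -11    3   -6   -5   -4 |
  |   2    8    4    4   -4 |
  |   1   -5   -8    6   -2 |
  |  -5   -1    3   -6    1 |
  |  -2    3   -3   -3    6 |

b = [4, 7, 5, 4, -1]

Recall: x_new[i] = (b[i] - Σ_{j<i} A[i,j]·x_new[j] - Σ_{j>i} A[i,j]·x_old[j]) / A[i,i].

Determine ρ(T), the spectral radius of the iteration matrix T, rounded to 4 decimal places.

Let D = diag(-11, 8, -8, -6, 6); L, U the strict triangles.
T_GS = -(D+L)⁻¹U: row 0 first, T[0,3] = -(-5)/(-11) = -0.4545; later rows by forward substitution.
  T[0,:] = [+0.0000 +0.2727 -0.5455 -0.4545 -0.3636]
  T[1,:] = [+0.0000 -0.0682 -0.3636 -0.3864 +0.5909]
  T[2,:] = [+0.0000 +0.0767 +0.1591 +0.9347 -0.6648]
  T[3,:] = [+0.0000 -0.1776 +0.5947 +0.9105 +0.0388]
  T[4,:] = [+0.0000 +0.0746 +0.3769 +0.9643 -0.7296]
|λ(T)| sorted: 1.2563, 0.7854, 0.2248, 0.0256, 0.0000.
spectral radius ρ = 1.2563; 1.2563 > 1, so it fails to converge.

1.2563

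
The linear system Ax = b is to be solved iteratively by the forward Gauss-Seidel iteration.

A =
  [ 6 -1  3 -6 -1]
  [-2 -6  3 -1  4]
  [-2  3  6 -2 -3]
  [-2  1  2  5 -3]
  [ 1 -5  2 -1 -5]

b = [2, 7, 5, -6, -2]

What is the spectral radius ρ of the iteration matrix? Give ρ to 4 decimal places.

1.1271

Let D = diag(6, -6, 6, 5, -5); L, U the strict triangles.
Gauss-Seidel: T = -(D+L)⁻¹U, row 0 first, T[0,2] = -(3)/(6) = -0.5000; later rows by forward substitution.
  T[0,:] = [+0.0000  +0.1667  -0.5000  +1.0000  +0.1667]
  T[1,:] = [+0.0000  -0.0556  +0.6667  -0.5000  +0.6111]
  T[2,:] = [+0.0000  +0.0833  -0.5000  +0.9167  +0.2500]
  T[3,:] = [+0.0000  +0.0444  -0.1333  +0.1333  +0.4444]
  T[4,:] = [+0.0000  +0.1133  -0.9400  +1.0400  -0.5667]
moduli |λ_i(T)| = 1.1271, 0.3723, 0.3723, 0.0213, 0.0000.
spectral radius ρ = 1.1271; 1.1271 > 1: divergent.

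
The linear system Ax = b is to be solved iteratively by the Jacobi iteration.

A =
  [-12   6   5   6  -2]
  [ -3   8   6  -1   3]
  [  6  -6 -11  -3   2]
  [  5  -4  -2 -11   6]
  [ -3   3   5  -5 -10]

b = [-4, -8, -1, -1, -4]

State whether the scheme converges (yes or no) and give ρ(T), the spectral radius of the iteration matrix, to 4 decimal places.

Let D = diag(-12, 8, -11, -11, -10); L, U the strict triangles.
Jacobi T = -D⁻¹(L+U): T[4,1] = -(3)/(-10) = +0.3000; T[4,4] = 0.
  T[0,:] = [+0.0000 +0.5000 +0.4167 +0.5000 -0.1667]
  T[1,:] = [+0.3750 +0.0000 -0.7500 +0.1250 -0.3750]
  T[2,:] = [+0.5455 -0.5455 +0.0000 -0.2727 +0.1818]
  T[3,:] = [+0.4545 -0.3636 -0.1818 +0.0000 +0.5455]
  T[4,:] = [-0.3000 +0.3000 +0.5000 -0.5000 +0.0000]
moduli |λ_i(T)| = 1.2556, 0.5501, 0.5273, 0.5273, 0.5107.
spectral radius ρ = 1.2556; 1.2556 > 1: divergent.

no, ρ = 1.2556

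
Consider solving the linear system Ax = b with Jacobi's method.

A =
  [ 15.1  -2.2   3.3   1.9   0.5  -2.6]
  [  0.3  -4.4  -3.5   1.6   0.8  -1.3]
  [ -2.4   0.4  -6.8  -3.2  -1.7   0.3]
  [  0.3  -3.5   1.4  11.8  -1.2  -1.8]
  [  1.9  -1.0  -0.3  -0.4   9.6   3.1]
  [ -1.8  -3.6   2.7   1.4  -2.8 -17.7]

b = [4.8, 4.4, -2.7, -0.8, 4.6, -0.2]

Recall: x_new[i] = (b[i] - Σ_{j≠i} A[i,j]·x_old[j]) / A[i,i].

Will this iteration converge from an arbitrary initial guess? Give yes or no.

Split A = D + L + U, D = diag(15.1, -4.4, -6.8, 11.8, 9.6, -17.7).
Jacobi T = -D⁻¹(L+U): T[0,2] = -(3.3)/(15.1) = -0.2185; T[0,0] = 0.
  T[0,:] = [+0.0000 +0.1457 -0.2185 -0.1258 -0.0331 +0.1722]
  T[1,:] = [+0.0682 +0.0000 -0.7955 +0.3636 +0.1818 -0.2955]
  T[2,:] = [-0.3529 +0.0588 +0.0000 -0.4706 -0.2500 +0.0441]
  T[3,:] = [-0.0254 +0.2966 -0.1186 +0.0000 +0.1017 +0.1525]
  T[4,:] = [-0.1979 +0.1042 +0.0312 +0.0417 +0.0000 -0.3229]
  T[5,:] = [-0.1017 -0.2034 +0.1525 +0.0791 -0.1582 +0.0000]
|eigenvalues of T|: 0.6966, 0.5262, 0.5262, 0.1541, 0.1541, 0.1478.
ρ(T) = max|λ| = 0.6966; 0.6966 < 1, so it converges for any x₀.

yes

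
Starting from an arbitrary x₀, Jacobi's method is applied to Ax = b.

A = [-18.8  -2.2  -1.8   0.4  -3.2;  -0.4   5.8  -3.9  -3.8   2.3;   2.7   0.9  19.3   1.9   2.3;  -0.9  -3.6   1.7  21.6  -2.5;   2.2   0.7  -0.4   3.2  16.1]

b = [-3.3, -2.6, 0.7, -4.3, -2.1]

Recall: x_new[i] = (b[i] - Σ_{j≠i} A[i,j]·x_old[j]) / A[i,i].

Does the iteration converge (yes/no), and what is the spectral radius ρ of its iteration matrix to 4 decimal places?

yes, ρ = 0.3247

Write A = D+L+U with D = diag(-18.8, 5.8, 19.3, 21.6, 16.1).
Jacobi: T = -D⁻¹(L+U), T[1,0] = -(-0.4)/(5.8) = +0.0690; T[1,1] = 0.
  T[0,:] = [+0.0000 -0.1170 -0.0957 +0.0213 -0.1702]
  T[1,:] = [+0.0690 +0.0000 +0.6724 +0.6552 -0.3966]
  T[2,:] = [-0.1399 -0.0466 +0.0000 -0.0984 -0.1192]
  T[3,:] = [+0.0417 +0.1667 -0.0787 +0.0000 +0.1157]
  T[4,:] = [-0.1366 -0.0435 +0.0248 -0.1988 +0.0000]
|eigenvalues of T|: 0.3247, 0.2401, 0.1597, 0.1407, 0.0656.
ρ(T) = max|λ| = 0.3247; 0.3247 < 1: convergent.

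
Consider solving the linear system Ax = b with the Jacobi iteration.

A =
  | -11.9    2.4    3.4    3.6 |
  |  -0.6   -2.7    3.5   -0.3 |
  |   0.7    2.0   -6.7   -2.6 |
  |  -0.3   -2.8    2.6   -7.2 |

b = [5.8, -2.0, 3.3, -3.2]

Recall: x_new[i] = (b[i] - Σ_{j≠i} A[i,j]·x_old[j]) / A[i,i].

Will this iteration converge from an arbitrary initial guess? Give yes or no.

yes

Let D = diag(-11.9, -2.7, -6.7, -7.2); L, U the strict triangles.
Jacobi T = -D⁻¹(L+U): T[3,0] = -(-0.3)/(-7.2) = -0.0417; T[3,3] = 0.
  T[0,:] = [+0.0000 +0.2017 +0.2857 +0.3025]
  T[1,:] = [-0.2222 +0.0000 +1.2963 -0.1111]
  T[2,:] = [+0.1045 +0.2985 +0.0000 -0.3881]
  T[3,:] = [-0.0417 -0.3889 +0.3611 +0.0000]
moduli |λ_i(T)| = 0.7255, 0.6042, 0.6042, 0.1196.
spectral radius ρ = 0.7255; 0.7255 < 1: convergent.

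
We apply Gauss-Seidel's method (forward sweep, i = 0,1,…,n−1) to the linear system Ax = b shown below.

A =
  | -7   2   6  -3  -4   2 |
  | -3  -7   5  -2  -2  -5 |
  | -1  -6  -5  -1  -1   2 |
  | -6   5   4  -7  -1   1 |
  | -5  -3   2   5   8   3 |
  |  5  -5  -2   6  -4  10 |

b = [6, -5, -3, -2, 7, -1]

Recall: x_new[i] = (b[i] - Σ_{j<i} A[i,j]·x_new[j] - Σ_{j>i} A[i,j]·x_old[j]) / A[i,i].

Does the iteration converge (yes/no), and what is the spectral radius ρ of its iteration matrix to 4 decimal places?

no, ρ = 1.5866

Split A = D + L + U, D = diag(-7, -7, -5, -7, 8, 10).
Gauss-Seidel: T = -(D+L)⁻¹U, row 0 first, T[0,3] = -(-3)/(-7) = -0.4286; later rows by forward substitution.
  T[0,:] = [+0.0000  +0.2857  +0.8571  -0.4286  -0.5714  +0.2857]
  T[1,:] = [+0.0000  -0.1224  +0.3469  -0.1020  -0.0408  -0.8367]
  T[2,:] = [+0.0000  +0.0898  -0.5878  +0.0082  -0.0367  +1.3469]
  T[3,:] = [+0.0000  -0.2810  -0.8227  +0.2991  +0.2968  +0.0700]
  T[4,:] = [+0.0000  +0.2859  +1.3270  -0.4951  -0.5488  -0.8907]
  T[5,:] = [+0.0000  +0.0969  +0.6518  -0.2126  -0.1396  -0.6901]
|roots of det(T-λI)|: 1.5866, 0.3686, 0.2363, 0.1386, 0.0571, 0.0000.
ρ = 1.5866; 1.5866 > 1, so it fails to converge.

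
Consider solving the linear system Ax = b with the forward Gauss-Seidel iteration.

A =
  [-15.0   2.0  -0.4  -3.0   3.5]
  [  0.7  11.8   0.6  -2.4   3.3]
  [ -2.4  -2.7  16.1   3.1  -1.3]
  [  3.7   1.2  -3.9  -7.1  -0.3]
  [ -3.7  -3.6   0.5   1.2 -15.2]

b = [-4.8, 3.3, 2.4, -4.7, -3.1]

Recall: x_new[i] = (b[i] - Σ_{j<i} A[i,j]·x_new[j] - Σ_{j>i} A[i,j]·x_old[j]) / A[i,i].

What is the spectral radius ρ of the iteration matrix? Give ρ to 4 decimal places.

0.1770

Write A = D+L+U with D = diag(-15, 11.8, 16.1, -7.1, -15.2).
T_GS = -(D+L)⁻¹U: row 0 first, T[0,2] = -(-0.4)/(-15) = -0.0267; later rows by forward substitution.
  T[0,:] = [+0.0000  +0.1333  -0.0267  -0.2000  +0.2333]
  T[1,:] = [+0.0000  -0.0079  -0.0493  +0.2153  -0.2935]
  T[2,:] = [+0.0000  +0.0185  -0.0122  -0.1863  +0.0663]
  T[3,:] = [+0.0000  +0.0580  -0.0155  +0.0345  -0.0067]
  T[4,:] = [+0.0000  -0.0254  +0.0165  -0.0057  +0.0144]
eigenvalue magnitudes: 0.1770, 0.1312, 0.0240, 0.0240, 0.0000.
ρ(T) = max|λ| = 0.1770; 0.1770 < 1: convergent.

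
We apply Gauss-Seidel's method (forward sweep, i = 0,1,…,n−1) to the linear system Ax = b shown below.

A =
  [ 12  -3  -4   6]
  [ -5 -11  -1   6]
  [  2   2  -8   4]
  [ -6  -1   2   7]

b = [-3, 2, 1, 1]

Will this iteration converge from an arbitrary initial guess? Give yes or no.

Diagonal D = diag(12, -11, -8, 7); L, U strict lower/upper.
T_GS = -(D+L)⁻¹U: row 0 first, T[0,3] = -(6)/(12) = -0.5000; later rows by forward substitution.
  T[0,:] = [+0.0000, +0.2500, +0.3333, -0.5000]
  T[1,:] = [+0.0000, -0.1136, -0.2424, +0.7727]
  T[2,:] = [+0.0000, +0.0341, +0.0227, +0.5682]
  T[3,:] = [+0.0000, +0.1883, +0.2446, -0.4805]
moduli |λ_i(T)| = 0.8585, 0.2398, 0.0473, 0.0000.
ρ(T) = max|λ| = 0.8585; 0.8585 < 1: convergent.

yes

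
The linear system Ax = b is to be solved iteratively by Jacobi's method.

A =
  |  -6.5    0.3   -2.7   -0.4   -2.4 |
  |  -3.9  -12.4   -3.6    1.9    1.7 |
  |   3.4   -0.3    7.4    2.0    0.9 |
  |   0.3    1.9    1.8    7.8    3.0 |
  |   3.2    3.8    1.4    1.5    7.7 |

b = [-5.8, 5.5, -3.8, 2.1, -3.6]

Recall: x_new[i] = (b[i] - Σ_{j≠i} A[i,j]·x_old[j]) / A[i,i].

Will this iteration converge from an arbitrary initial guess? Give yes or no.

Split A = D + L + U, D = diag(-6.5, -12.4, 7.4, 7.8, 7.7).
Jacobi: T = -D⁻¹(L+U), T[1,0] = -(-3.9)/(-12.4) = -0.3145; T[1,1] = 0.
  T[0,:] = [+0.0000, +0.0462, -0.4154, -0.0615, -0.3692]
  T[1,:] = [-0.3145, +0.0000, -0.2903, +0.1532, +0.1371]
  T[2,:] = [-0.4595, +0.0405, +0.0000, -0.2703, -0.1216]
  T[3,:] = [-0.0385, -0.2436, -0.2308, +0.0000, -0.3846]
  T[4,:] = [-0.4156, -0.4935, -0.1818, -0.1948, +0.0000]
|eigenvalues of T|: 0.8520, 0.5936, 0.4257, 0.4257, 0.1396.
ρ(T) = max|λ| = 0.8520; 0.8520 < 1 ⇒ converges.

yes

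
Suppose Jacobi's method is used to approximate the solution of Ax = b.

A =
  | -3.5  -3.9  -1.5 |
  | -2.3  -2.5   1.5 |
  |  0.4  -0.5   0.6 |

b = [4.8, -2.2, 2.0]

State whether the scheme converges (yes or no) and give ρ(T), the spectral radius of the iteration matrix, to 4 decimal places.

Split A = D + L + U, D = diag(-3.5, -2.5, 0.6).
T_J = -D⁻¹(L+U): T[1,2] = -(1.5)/(-2.5) = +0.6000; T[1,1] = 0.
  T[0,:] = [+0.0000, -1.1143, -0.4286]
  T[1,:] = [-0.9200, +0.0000, +0.6000]
  T[2,:] = [-0.6667, +0.8333, +0.0000]
|roots of det(T-λI)|: 1.5229, 1.0287, 0.4943.
spectral radius ρ = 1.5229; 1.5229 > 1 ⇒ diverges.

no, ρ = 1.5229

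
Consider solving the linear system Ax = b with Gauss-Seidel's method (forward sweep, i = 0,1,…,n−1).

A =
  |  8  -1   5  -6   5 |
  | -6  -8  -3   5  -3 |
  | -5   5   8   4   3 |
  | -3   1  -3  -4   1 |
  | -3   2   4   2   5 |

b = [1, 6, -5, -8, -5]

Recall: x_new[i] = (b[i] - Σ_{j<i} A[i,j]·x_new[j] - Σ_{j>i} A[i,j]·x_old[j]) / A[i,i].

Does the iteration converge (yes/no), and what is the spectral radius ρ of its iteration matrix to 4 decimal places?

no, ρ = 1.6380

Split A = D + L + U, D = diag(8, -8, 8, -4, 5).
T_GS = -(D+L)⁻¹U: row 0 first, T[0,4] = -(5)/(8) = -0.6250; later rows by forward substitution.
  T[0,:] = [+0.0000, +0.1250, -0.6250, +0.7500, -0.6250]
  T[1,:] = [+0.0000, -0.0938, +0.0938, +0.0625, +0.0938]
  T[2,:] = [+0.0000, +0.1367, -0.4492, -0.0703, -0.8242]
  T[3,:] = [+0.0000, -0.2197, +0.8291, -0.4941, +1.3604]
  T[4,:] = [+0.0000, +0.0910, -0.3848, +0.6789, -0.2973]
|eigenvalues of T|: 1.6380, 0.4704, 0.1322, 0.0345, 0.0000.
ρ(T) = max|λ| = 1.6380; 1.6380 > 1 ⇒ diverges.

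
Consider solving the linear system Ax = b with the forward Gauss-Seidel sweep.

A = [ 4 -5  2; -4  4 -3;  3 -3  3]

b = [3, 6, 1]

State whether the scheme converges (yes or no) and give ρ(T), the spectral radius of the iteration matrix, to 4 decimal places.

no, ρ = 1.2500

Write A = D+L+U with D = diag(4, 4, 3).
GS T = -(D+L)⁻¹U: row 0 first, T[0,1] = -(-5)/(4) = +1.2500; later rows by forward substitution.
  T[0,:] = [+0.0000  +1.2500  -0.5000]
  T[1,:] = [+0.0000  +1.2500  +0.2500]
  T[2,:] = [+0.0000  +0.0000  +0.7500]
moduli |λ_i(T)| = 1.2500, 0.7500, 0.0000.
ρ = 1.2500; 1.2500 > 1 ⇒ diverges.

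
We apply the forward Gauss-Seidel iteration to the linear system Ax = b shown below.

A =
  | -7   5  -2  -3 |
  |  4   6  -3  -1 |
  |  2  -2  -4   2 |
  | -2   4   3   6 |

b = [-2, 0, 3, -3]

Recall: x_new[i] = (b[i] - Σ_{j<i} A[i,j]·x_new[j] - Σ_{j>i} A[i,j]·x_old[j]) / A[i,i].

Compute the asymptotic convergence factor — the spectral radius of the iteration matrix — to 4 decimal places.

1.2572

A = D + L + U where D = diag(-7, 6, -4, 6).
GS T = -(D+L)⁻¹U: row 0 first, T[0,1] = -(5)/(-7) = +0.7143; later rows by forward substitution.
  T[0,:] = [+0.0000, +0.7143, -0.2857, -0.4286]
  T[1,:] = [+0.0000, -0.4762, +0.6905, +0.4524]
  T[2,:] = [+0.0000, +0.5952, -0.4881, +0.0595]
  T[3,:] = [+0.0000, +0.2579, -0.3115, -0.4742]
moduli |λ_i(T)| = 1.2572, 0.3264, 0.1451, 0.0000.
ρ(T) = max|λ| = 1.2572; 1.2572 > 1: divergent.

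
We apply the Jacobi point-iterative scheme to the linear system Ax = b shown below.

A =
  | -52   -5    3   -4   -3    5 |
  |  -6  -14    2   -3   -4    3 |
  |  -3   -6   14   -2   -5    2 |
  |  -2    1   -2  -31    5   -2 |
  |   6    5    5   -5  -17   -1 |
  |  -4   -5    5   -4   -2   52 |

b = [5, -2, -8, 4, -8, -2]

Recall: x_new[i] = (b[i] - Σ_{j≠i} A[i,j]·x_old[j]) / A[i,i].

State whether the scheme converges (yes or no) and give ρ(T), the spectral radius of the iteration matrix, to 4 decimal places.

yes, ρ = 0.3596

A = D + L + U where D = diag(-52, -14, 14, -31, -17, 52).
Jacobi: T = -D⁻¹(L+U), T[2,4] = -(-5)/(14) = +0.3571; T[2,2] = 0.
  T[0,:] = [+0.0000, -0.0962, +0.0577, -0.0769, -0.0577, +0.0962]
  T[1,:] = [-0.4286, +0.0000, +0.1429, -0.2143, -0.2857, +0.2143]
  T[2,:] = [+0.2143, +0.4286, +0.0000, +0.1429, +0.3571, -0.1429]
  T[3,:] = [-0.0645, +0.0323, -0.0645, +0.0000, +0.1613, -0.0645]
  T[4,:] = [+0.3529, +0.2941, +0.2941, -0.2941, +0.0000, -0.0588]
  T[5,:] = [+0.0769, +0.0962, -0.0962, +0.0769, +0.0385, +0.0000]
|roots of det(T-λI)|: 0.3596, 0.2936, 0.2936, 0.1911, 0.1911, 0.1270.
spectral radius ρ = 0.3596; 0.3596 < 1, so it converges for any x₀.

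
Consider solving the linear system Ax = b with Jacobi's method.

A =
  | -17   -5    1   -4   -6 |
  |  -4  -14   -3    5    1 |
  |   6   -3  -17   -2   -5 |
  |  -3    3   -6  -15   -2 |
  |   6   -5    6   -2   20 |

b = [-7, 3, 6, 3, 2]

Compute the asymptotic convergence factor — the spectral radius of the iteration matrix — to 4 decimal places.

0.8871

Split A = D + L + U, D = diag(-17, -14, -17, -15, 20).
Jacobi: T = -D⁻¹(L+U), T[0,3] = -(-4)/(-17) = -0.2353; T[0,0] = 0.
  T[0,:] = [+0.0000, -0.2941, +0.0588, -0.2353, -0.3529]
  T[1,:] = [-0.2857, +0.0000, -0.2143, +0.3571, +0.0714]
  T[2,:] = [+0.3529, -0.1765, +0.0000, -0.1176, -0.2941]
  T[3,:] = [-0.2000, +0.2000, -0.4000, +0.0000, -0.1333]
  T[4,:] = [-0.3000, +0.2500, -0.3000, +0.1000, +0.0000]
moduli |λ_i(T)| = 0.8871, 0.3230, 0.3230, 0.1512, 0.1018.
ρ(T) = max|λ| = 0.8871; 0.8871 < 1: convergent.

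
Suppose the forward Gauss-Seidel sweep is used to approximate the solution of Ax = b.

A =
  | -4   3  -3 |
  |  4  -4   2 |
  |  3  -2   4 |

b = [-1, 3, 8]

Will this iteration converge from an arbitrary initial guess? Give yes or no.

Let D = diag(-4, -4, 4); L, U the strict triangles.
Gauss-Seidel: T = -(D+L)⁻¹U, row 0 first, T[0,1] = -(3)/(-4) = +0.7500; later rows by forward substitution.
  T[0,:] = [+0.0000  +0.7500  -0.7500]
  T[1,:] = [+0.0000  +0.7500  -0.2500]
  T[2,:] = [+0.0000  -0.1875  +0.4375]
moduli |λ_i(T)| = 0.8608, 0.3267, 0.0000.
ρ = 0.8608; 0.8608 < 1, so it converges for any x₀.

yes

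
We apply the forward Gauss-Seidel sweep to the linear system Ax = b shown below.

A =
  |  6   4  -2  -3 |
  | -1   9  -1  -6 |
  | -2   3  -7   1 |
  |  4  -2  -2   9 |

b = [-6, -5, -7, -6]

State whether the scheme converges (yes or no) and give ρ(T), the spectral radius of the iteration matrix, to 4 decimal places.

yes, ρ = 0.5018

Write A = D+L+U with D = diag(6, 9, -7, 9).
T_GS = -(D+L)⁻¹U: row 0 first, T[0,3] = -(-3)/(6) = +0.5000; later rows by forward substitution.
  T[0,:] = [+0.0000 -0.6667 +0.3333 +0.5000]
  T[1,:] = [+0.0000 -0.0741 +0.1481 +0.7222]
  T[2,:] = [+0.0000 +0.1587 -0.0317 +0.3095]
  T[3,:] = [+0.0000 +0.3151 -0.1223 +0.0071]
|λ(T)| sorted: 0.5018, 0.4251, 0.0220, 0.0000.
ρ(T) = max|λ| = 0.5018; 0.5018 < 1, so it converges for any x₀.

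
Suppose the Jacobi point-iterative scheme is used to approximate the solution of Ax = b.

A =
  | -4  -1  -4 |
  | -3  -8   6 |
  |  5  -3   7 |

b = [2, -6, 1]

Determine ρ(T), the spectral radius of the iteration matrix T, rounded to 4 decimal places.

A = D + L + U where D = diag(-4, -8, 7).
Jacobi: T = -D⁻¹(L+U), T[2,0] = -(5)/(7) = -0.7143; T[2,2] = 0.
  T[0,:] = [+0.0000  -0.2500  -1.0000]
  T[1,:] = [-0.3750  +0.0000  +0.7500]
  T[2,:] = [-0.7143  +0.4286  +0.0000]
moduli |λ_i(T)| = 1.1748, 0.8945, 0.2804.
ρ = 1.1748; 1.1748 > 1: divergent.

1.1748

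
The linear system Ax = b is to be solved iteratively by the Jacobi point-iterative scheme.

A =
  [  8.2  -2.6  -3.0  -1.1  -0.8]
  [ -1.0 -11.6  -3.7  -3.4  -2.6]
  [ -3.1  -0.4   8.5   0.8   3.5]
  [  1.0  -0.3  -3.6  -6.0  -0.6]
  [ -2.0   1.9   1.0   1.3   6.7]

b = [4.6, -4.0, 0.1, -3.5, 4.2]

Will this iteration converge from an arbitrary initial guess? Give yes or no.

yes

Diagonal D = diag(8.2, -11.6, 8.5, -6, 6.7); L, U strict lower/upper.
T_J = -D⁻¹(L+U): T[4,2] = -(1)/(6.7) = -0.1493; T[4,4] = 0.
  T[0,:] = [+0.0000 +0.3171 +0.3659 +0.1341 +0.0976]
  T[1,:] = [-0.0862 +0.0000 -0.3190 -0.2931 -0.2241]
  T[2,:] = [+0.3647 +0.0471 +0.0000 -0.0941 -0.4118]
  T[3,:] = [+0.1667 -0.0500 -0.6000 +0.0000 -0.1000]
  T[4,:] = [+0.2985 -0.2836 -0.1493 -0.1940 +0.0000]
|roots of det(T-λI)|: 0.8685, 0.3290, 0.3290, 0.3165, 0.3165.
spectral radius ρ = 0.8685; 0.8685 < 1: convergent.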